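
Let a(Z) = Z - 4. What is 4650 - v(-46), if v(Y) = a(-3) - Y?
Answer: 4611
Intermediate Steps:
a(Z) = -4 + Z
v(Y) = -7 - Y (v(Y) = (-4 - 3) - Y = -7 - Y)
4650 - v(-46) = 4650 - (-7 - 1*(-46)) = 4650 - (-7 + 46) = 4650 - 1*39 = 4650 - 39 = 4611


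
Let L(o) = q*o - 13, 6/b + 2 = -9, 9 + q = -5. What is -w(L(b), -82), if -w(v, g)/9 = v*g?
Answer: 43542/11 ≈ 3958.4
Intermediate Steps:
q = -14 (q = -9 - 5 = -14)
b = -6/11 (b = 6/(-2 - 9) = 6/(-11) = 6*(-1/11) = -6/11 ≈ -0.54545)
L(o) = -13 - 14*o (L(o) = -14*o - 13 = -13 - 14*o)
w(v, g) = -9*g*v (w(v, g) = -9*v*g = -9*g*v)
-w(L(b), -82) = -(-9)*(-82)*(-13 - 14*(-6/11)) = -(-9)*(-82)*(-13 + 84/11) = -(-9)*(-82)*(-59)/11 = -1*(-43542/11) = 43542/11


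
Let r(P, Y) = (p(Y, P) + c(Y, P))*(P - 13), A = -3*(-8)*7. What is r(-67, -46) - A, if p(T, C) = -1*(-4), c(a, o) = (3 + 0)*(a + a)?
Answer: 21592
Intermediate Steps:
c(a, o) = 6*a (c(a, o) = 3*(2*a) = 6*a)
p(T, C) = 4
A = 168 (A = 24*7 = 168)
r(P, Y) = (-13 + P)*(4 + 6*Y) (r(P, Y) = (4 + 6*Y)*(P - 13) = (4 + 6*Y)*(-13 + P) = (-13 + P)*(4 + 6*Y))
r(-67, -46) - A = (-52 - 78*(-46) + 4*(-67) + 6*(-67)*(-46)) - 1*168 = (-52 + 3588 - 268 + 18492) - 168 = 21760 - 168 = 21592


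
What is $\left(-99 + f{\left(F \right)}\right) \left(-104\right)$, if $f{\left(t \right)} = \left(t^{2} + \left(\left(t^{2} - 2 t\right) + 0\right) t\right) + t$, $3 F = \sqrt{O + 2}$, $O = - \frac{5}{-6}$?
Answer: $\frac{278876}{27} - \frac{1846 \sqrt{102}}{243} \approx 10252.0$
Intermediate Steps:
$O = \frac{5}{6}$ ($O = \left(-5\right) \left(- \frac{1}{6}\right) = \frac{5}{6} \approx 0.83333$)
$F = \frac{\sqrt{102}}{18}$ ($F = \frac{\sqrt{\frac{5}{6} + 2}}{3} = \frac{\sqrt{\frac{17}{6}}}{3} = \frac{\frac{1}{6} \sqrt{102}}{3} = \frac{\sqrt{102}}{18} \approx 0.56108$)
$f{\left(t \right)} = t + t^{2} + t \left(t^{2} - 2 t\right)$ ($f{\left(t \right)} = \left(t^{2} + \left(t^{2} - 2 t\right) t\right) + t = \left(t^{2} + t \left(t^{2} - 2 t\right)\right) + t = t + t^{2} + t \left(t^{2} - 2 t\right)$)
$\left(-99 + f{\left(F \right)}\right) \left(-104\right) = \left(-99 + \frac{\sqrt{102}}{18} \left(1 + \left(\frac{\sqrt{102}}{18}\right)^{2} - \frac{\sqrt{102}}{18}\right)\right) \left(-104\right) = \left(-99 + \frac{\sqrt{102}}{18} \left(1 + \frac{17}{54} - \frac{\sqrt{102}}{18}\right)\right) \left(-104\right) = \left(-99 + \frac{\sqrt{102}}{18} \left(\frac{71}{54} - \frac{\sqrt{102}}{18}\right)\right) \left(-104\right) = \left(-99 + \frac{\sqrt{102} \left(\frac{71}{54} - \frac{\sqrt{102}}{18}\right)}{18}\right) \left(-104\right) = 10296 - \frac{52 \sqrt{102} \left(\frac{71}{54} - \frac{\sqrt{102}}{18}\right)}{9}$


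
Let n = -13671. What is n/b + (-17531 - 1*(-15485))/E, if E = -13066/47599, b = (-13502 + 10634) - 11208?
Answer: 76166990855/10217612 ≈ 7454.5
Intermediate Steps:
b = -14076 (b = -2868 - 11208 = -14076)
E = -13066/47599 (E = -13066*1/47599 = -13066/47599 ≈ -0.27450)
n/b + (-17531 - 1*(-15485))/E = -13671/(-14076) + (-17531 - 1*(-15485))/(-13066/47599) = -13671*(-1/14076) + (-17531 + 15485)*(-47599/13066) = 1519/1564 - 2046*(-47599/13066) = 1519/1564 + 48693777/6533 = 76166990855/10217612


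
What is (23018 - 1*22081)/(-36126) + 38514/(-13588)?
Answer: -175511090/61360011 ≈ -2.8604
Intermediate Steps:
(23018 - 1*22081)/(-36126) + 38514/(-13588) = (23018 - 22081)*(-1/36126) + 38514*(-1/13588) = 937*(-1/36126) - 19257/6794 = -937/36126 - 19257/6794 = -175511090/61360011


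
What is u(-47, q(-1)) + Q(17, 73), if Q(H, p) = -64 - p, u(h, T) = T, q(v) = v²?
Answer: -136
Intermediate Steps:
u(-47, q(-1)) + Q(17, 73) = (-1)² + (-64 - 1*73) = 1 + (-64 - 73) = 1 - 137 = -136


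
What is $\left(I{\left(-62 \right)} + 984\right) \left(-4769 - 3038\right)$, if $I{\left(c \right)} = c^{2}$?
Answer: $-37692196$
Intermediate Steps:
$\left(I{\left(-62 \right)} + 984\right) \left(-4769 - 3038\right) = \left(\left(-62\right)^{2} + 984\right) \left(-4769 - 3038\right) = \left(3844 + 984\right) \left(-7807\right) = 4828 \left(-7807\right) = -37692196$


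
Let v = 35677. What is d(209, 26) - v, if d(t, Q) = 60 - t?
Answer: -35826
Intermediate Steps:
d(209, 26) - v = (60 - 1*209) - 1*35677 = (60 - 209) - 35677 = -149 - 35677 = -35826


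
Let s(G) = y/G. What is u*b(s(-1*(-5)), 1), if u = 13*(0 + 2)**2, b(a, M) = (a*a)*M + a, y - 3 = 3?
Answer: 3432/25 ≈ 137.28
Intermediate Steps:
y = 6 (y = 3 + 3 = 6)
s(G) = 6/G
b(a, M) = a + M*a**2 (b(a, M) = a**2*M + a = M*a**2 + a = a + M*a**2)
u = 52 (u = 13*2**2 = 13*4 = 52)
u*b(s(-1*(-5)), 1) = 52*((6/((-1*(-5))))*(1 + 1*(6/((-1*(-5)))))) = 52*((6/5)*(1 + 1*(6/5))) = 52*((6*(1/5))*(1 + 1*(6*(1/5)))) = 52*(6*(1 + 1*(6/5))/5) = 52*(6*(1 + 6/5)/5) = 52*((6/5)*(11/5)) = 52*(66/25) = 3432/25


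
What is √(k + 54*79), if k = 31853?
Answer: √36119 ≈ 190.05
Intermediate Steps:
√(k + 54*79) = √(31853 + 54*79) = √(31853 + 4266) = √36119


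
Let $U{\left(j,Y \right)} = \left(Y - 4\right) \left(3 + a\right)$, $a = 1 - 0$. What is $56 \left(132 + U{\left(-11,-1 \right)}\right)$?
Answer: $6272$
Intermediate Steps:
$a = 1$ ($a = 1 + 0 = 1$)
$U{\left(j,Y \right)} = -16 + 4 Y$ ($U{\left(j,Y \right)} = \left(Y - 4\right) \left(3 + 1\right) = \left(-4 + Y\right) 4 = -16 + 4 Y$)
$56 \left(132 + U{\left(-11,-1 \right)}\right) = 56 \left(132 + \left(-16 + 4 \left(-1\right)\right)\right) = 56 \left(132 - 20\right) = 56 \cdot 112 = 6272$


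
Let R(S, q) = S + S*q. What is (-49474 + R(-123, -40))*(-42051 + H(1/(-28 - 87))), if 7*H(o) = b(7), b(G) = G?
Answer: 1878667850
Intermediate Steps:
H(o) = 1 (H(o) = (1/7)*7 = 1)
(-49474 + R(-123, -40))*(-42051 + H(1/(-28 - 87))) = (-49474 - 123*(1 - 40))*(-42051 + 1) = (-49474 - 123*(-39))*(-42050) = (-49474 + 4797)*(-42050) = -44677*(-42050) = 1878667850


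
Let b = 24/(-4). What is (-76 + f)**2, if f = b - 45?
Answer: 16129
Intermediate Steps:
b = -6 (b = 24*(-1/4) = -6)
f = -51 (f = -6 - 45 = -51)
(-76 + f)**2 = (-76 - 51)**2 = (-127)**2 = 16129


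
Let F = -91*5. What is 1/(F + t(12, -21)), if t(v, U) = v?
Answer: -1/443 ≈ -0.0022573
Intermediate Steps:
F = -455
1/(F + t(12, -21)) = 1/(-455 + 12) = 1/(-443) = -1/443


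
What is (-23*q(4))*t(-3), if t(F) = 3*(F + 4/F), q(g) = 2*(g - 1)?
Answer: 1794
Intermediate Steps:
q(g) = -2 + 2*g (q(g) = 2*(-1 + g) = -2 + 2*g)
t(F) = 3*F + 12/F
(-23*q(4))*t(-3) = (-23*(-2 + 2*4))*(3*(-3) + 12/(-3)) = (-23*(-2 + 8))*(-9 + 12*(-⅓)) = (-23*6)*(-9 - 4) = -138*(-13) = 1794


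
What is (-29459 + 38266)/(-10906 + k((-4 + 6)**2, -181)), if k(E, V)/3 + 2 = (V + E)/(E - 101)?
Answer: -854279/1057933 ≈ -0.80750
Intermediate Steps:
k(E, V) = -6 + 3*(E + V)/(-101 + E) (k(E, V) = -6 + 3*((V + E)/(E - 101)) = -6 + 3*((E + V)/(-101 + E)) = -6 + 3*(E + V)/(-101 + E))
(-29459 + 38266)/(-10906 + k((-4 + 6)**2, -181)) = (-29459 + 38266)/(-10906 + 3*(202 - 181 - (-4 + 6)**2)/(-101 + (-4 + 6)**2)) = 8807/(-10906 + 3*(202 - 181 - 1*2**2)/(-101 + 2**2)) = 8807/(-10906 + 3*(202 - 181 - 1*4)/(-101 + 4)) = 8807/(-10906 + 3*(202 - 181 - 4)/(-97)) = 8807/(-10906 + 3*(-1/97)*17) = 8807/(-10906 - 51/97) = 8807/(-1057933/97) = 8807*(-97/1057933) = -854279/1057933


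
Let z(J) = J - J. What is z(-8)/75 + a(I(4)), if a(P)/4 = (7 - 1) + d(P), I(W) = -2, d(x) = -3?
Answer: 12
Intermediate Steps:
z(J) = 0
a(P) = 12 (a(P) = 4*((7 - 1) - 3) = 4*(6 - 3) = 4*3 = 12)
z(-8)/75 + a(I(4)) = 0/75 + 12 = 0*(1/75) + 12 = 0 + 12 = 12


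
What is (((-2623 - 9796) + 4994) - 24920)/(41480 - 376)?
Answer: -32345/41104 ≈ -0.78691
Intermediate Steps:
(((-2623 - 9796) + 4994) - 24920)/(41480 - 376) = ((-12419 + 4994) - 24920)/41104 = (-7425 - 24920)*(1/41104) = -32345*1/41104 = -32345/41104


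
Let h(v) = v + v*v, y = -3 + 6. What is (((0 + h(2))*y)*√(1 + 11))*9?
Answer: 324*√3 ≈ 561.18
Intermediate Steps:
y = 3
h(v) = v + v²
(((0 + h(2))*y)*√(1 + 11))*9 = (((0 + 2*(1 + 2))*3)*√(1 + 11))*9 = (((0 + 2*3)*3)*√12)*9 = (((0 + 6)*3)*(2*√3))*9 = ((6*3)*(2*√3))*9 = (18*(2*√3))*9 = (36*√3)*9 = 324*√3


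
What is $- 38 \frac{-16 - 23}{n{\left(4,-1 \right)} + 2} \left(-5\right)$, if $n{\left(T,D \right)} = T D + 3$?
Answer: $-7410$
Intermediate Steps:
$n{\left(T,D \right)} = 3 + D T$ ($n{\left(T,D \right)} = D T + 3 = 3 + D T$)
$- 38 \frac{-16 - 23}{n{\left(4,-1 \right)} + 2} \left(-5\right) = - 38 \frac{-16 - 23}{\left(3 - 4\right) + 2} \left(-5\right) = - 38 \left(- \frac{39}{\left(3 - 4\right) + 2}\right) \left(-5\right) = - 38 \left(- \frac{39}{-1 + 2}\right) \left(-5\right) = - 38 \left(- \frac{39}{1}\right) \left(-5\right) = - 38 \left(\left(-39\right) 1\right) \left(-5\right) = \left(-38\right) \left(-39\right) \left(-5\right) = 1482 \left(-5\right) = -7410$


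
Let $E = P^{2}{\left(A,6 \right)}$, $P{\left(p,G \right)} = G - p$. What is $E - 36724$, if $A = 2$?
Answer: $-36708$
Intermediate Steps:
$E = 16$ ($E = \left(6 - 2\right)^{2} = 4^{2} = 16$)
$E - 36724 = 16 - 36724 = -36708$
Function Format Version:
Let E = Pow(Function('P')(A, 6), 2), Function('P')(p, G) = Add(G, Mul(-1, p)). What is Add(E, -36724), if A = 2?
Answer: -36708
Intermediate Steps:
E = 16 (E = Pow(Add(6, Mul(-1, 2)), 2) = Pow(Add(6, -2), 2) = Pow(4, 2) = 16)
Add(E, -36724) = Add(16, -36724) = -36708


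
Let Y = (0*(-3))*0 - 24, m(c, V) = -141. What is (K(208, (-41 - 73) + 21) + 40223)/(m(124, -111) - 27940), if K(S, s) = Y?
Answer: -40199/28081 ≈ -1.4315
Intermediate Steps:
Y = -24 (Y = 0*0 - 24 = 0 - 24 = -24)
K(S, s) = -24
(K(208, (-41 - 73) + 21) + 40223)/(m(124, -111) - 27940) = (-24 + 40223)/(-141 - 27940) = 40199/(-28081) = 40199*(-1/28081) = -40199/28081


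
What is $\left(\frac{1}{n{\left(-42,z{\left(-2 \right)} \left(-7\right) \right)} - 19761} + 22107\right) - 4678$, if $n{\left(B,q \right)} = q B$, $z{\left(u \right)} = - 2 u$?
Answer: $\frac{323917964}{18585} \approx 17429.0$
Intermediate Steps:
$n{\left(B,q \right)} = B q$
$\left(\frac{1}{n{\left(-42,z{\left(-2 \right)} \left(-7\right) \right)} - 19761} + 22107\right) - 4678 = \left(\frac{1}{- 42 \left(-2\right) \left(-2\right) \left(-7\right) - 19761} + 22107\right) - 4678 = \left(\frac{1}{- 42 \cdot 4 \left(-7\right) - 19761} + 22107\right) - 4678 = \left(\frac{1}{\left(-42\right) \left(-28\right) - 19761} + 22107\right) - 4678 = \left(\frac{1}{1176 - 19761} + 22107\right) - 4678 = \left(\frac{1}{-18585} + 22107\right) - 4678 = \left(- \frac{1}{18585} + 22107\right) - 4678 = \frac{410858594}{18585} - 4678 = \frac{323917964}{18585}$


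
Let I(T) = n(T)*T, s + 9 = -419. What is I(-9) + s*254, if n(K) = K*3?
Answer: -108469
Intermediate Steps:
s = -428 (s = -9 - 419 = -428)
n(K) = 3*K
I(T) = 3*T² (I(T) = (3*T)*T = 3*T²)
I(-9) + s*254 = 3*(-9)² - 428*254 = 3*81 - 108712 = 243 - 108712 = -108469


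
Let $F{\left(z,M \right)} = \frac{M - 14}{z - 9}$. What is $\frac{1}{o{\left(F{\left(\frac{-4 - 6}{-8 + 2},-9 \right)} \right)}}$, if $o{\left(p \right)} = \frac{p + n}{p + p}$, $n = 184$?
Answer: $\frac{6}{179} \approx 0.03352$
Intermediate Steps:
$F{\left(z,M \right)} = \frac{-14 + M}{-9 + z}$
$o{\left(p \right)} = \frac{184 + p}{2 p}$ ($o{\left(p \right)} = \frac{p + 184}{p + p} = \frac{184 + p}{2 p}$)
$\frac{1}{o{\left(F{\left(\frac{-4 - 6}{-8 + 2},-9 \right)} \right)}} = \frac{1}{\frac{1}{2} \frac{1}{\frac{1}{-9 + \frac{-4 - 6}{-8 + 2}} \left(-14 - 9\right)} \left(184 + \frac{-14 - 9}{-9 + \frac{-4 - 6}{-8 + 2}}\right)} = \frac{1}{\frac{1}{2} \frac{1}{\frac{1}{-9 - \frac{10}{-6}} \left(-23\right)} \left(184 + \frac{1}{-9 - \frac{10}{-6}} \left(-23\right)\right)} = \frac{1}{\frac{1}{2} \frac{1}{\frac{1}{-9 - - \frac{5}{3}} \left(-23\right)} \left(184 + \frac{1}{-9 - - \frac{5}{3}} \left(-23\right)\right)} = \frac{1}{\frac{1}{2} \frac{1}{\frac{1}{-9 + \frac{5}{3}} \left(-23\right)} \left(184 + \frac{1}{-9 + \frac{5}{3}} \left(-23\right)\right)} = \frac{1}{\frac{1}{2} \frac{1}{\frac{1}{- \frac{22}{3}} \left(-23\right)} \left(184 + \frac{1}{- \frac{22}{3}} \left(-23\right)\right)} = \frac{1}{\frac{1}{2} \frac{1}{\left(- \frac{3}{22}\right) \left(-23\right)} \left(184 - - \frac{69}{22}\right)} = \frac{1}{\frac{1}{2} \frac{1}{\frac{69}{22}} \left(184 + \frac{69}{22}\right)} = \frac{1}{\frac{1}{2} \cdot \frac{22}{69} \cdot \frac{4117}{22}} = \frac{1}{\frac{179}{6}} = \frac{6}{179}$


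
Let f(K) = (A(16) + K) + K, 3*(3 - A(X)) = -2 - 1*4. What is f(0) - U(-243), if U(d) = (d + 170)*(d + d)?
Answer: -35473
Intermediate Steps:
A(X) = 5 (A(X) = 3 - (-2 - 1*4)/3 = 3 - (-2 - 4)/3 = 3 - ⅓*(-6) = 3 + 2 = 5)
f(K) = 5 + 2*K (f(K) = (5 + K) + K = 5 + 2*K)
U(d) = 2*d*(170 + d) (U(d) = (170 + d)*(2*d) = 2*d*(170 + d))
f(0) - U(-243) = (5 + 2*0) - 2*(-243)*(170 - 243) = (5 + 0) - 2*(-243)*(-73) = 5 - 1*35478 = 5 - 35478 = -35473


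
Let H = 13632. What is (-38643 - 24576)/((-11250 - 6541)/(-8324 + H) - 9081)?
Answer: 335566452/48219739 ≈ 6.9591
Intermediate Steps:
(-38643 - 24576)/((-11250 - 6541)/(-8324 + H) - 9081) = (-38643 - 24576)/((-11250 - 6541)/(-8324 + 13632) - 9081) = -63219/(-17791/5308 - 9081) = -63219/(-48219739/5308) = -63219*(-5308/48219739) = 335566452/48219739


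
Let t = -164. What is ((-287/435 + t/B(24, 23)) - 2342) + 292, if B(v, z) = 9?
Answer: -2699891/1305 ≈ -2068.9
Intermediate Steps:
((-287/435 + t/B(24, 23)) - 2342) + 292 = ((-287/435 - 164/9) - 2342) + 292 = (-24641/1305 - 2342) + 292 = -3080951/1305 + 292 = -2699891/1305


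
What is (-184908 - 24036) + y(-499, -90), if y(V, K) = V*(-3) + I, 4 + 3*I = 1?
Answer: -207448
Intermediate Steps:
I = -1 (I = -4/3 + (⅓)*1 = -4/3 + ⅓ = -1)
y(V, K) = -1 - 3*V (y(V, K) = V*(-3) - 1 = -3*V - 1 = -1 - 3*V)
(-184908 - 24036) + y(-499, -90) = (-184908 - 24036) + (-1 - 3*(-499)) = -208944 + (-1 + 1497) = -208944 + 1496 = -207448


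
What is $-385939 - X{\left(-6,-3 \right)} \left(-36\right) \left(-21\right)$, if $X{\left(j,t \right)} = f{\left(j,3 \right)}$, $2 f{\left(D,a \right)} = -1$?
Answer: $-385561$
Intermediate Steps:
$f{\left(D,a \right)} = - \frac{1}{2}$ ($f{\left(D,a \right)} = \frac{1}{2} \left(-1\right) = - \frac{1}{2}$)
$X{\left(j,t \right)} = - \frac{1}{2}$
$-385939 - X{\left(-6,-3 \right)} \left(-36\right) \left(-21\right) = -385939 - \left(- \frac{1}{2}\right) \left(-36\right) \left(-21\right) = -385939 - 18 \left(-21\right) = -385939 - -378 = -385939 + 378 = -385561$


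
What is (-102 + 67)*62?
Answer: -2170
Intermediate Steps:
(-102 + 67)*62 = -35*62 = -2170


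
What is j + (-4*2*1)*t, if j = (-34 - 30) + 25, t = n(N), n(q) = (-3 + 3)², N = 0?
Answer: -39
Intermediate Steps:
n(q) = 0 (n(q) = 0² = 0)
t = 0
j = -39 (j = -64 + 25 = -39)
j + (-4*2*1)*t = -39 + (-4*2*1)*0 = -39 - 8*1*0 = -39 - 8*0 = -39 + 0 = -39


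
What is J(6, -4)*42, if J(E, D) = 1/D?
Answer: -21/2 ≈ -10.500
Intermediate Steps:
J(6, -4)*42 = 42/(-4) = -¼*42 = -21/2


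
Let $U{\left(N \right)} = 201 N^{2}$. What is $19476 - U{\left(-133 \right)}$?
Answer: $-3536013$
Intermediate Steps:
$19476 - U{\left(-133 \right)} = 19476 - 201 \left(-133\right)^{2} = 19476 - 201 \cdot 17689 = 19476 - 3555489 = -3536013$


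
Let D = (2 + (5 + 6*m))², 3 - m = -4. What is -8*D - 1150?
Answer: -20358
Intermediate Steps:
m = 7 (m = 3 - 1*(-4) = 3 + 4 = 7)
D = 2401 (D = (2 + (5 + 6*7))² = (2 + (5 + 42))² = (2 + 47)² = 49² = 2401)
-8*D - 1150 = -8*2401 - 1150 = -19208 - 1150 = -20358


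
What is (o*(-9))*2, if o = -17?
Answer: 306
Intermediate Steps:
(o*(-9))*2 = -17*(-9)*2 = 153*2 = 306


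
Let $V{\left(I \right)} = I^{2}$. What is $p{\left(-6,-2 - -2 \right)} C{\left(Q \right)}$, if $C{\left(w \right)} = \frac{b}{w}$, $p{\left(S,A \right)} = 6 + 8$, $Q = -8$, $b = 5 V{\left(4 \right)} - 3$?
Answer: $- \frac{539}{4} \approx -134.75$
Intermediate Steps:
$b = 77$ ($b = 5 \cdot 4^{2} - 3 = 5 \cdot 16 - 3 = 80 - 3 = 77$)
$p{\left(S,A \right)} = 14$
$C{\left(w \right)} = \frac{77}{w}$
$p{\left(-6,-2 - -2 \right)} C{\left(Q \right)} = 14 \frac{77}{-8} = 14 \cdot 77 \left(- \frac{1}{8}\right) = 14 \left(- \frac{77}{8}\right) = - \frac{539}{4}$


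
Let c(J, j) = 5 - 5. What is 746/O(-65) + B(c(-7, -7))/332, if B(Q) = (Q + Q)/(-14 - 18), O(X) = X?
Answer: -746/65 ≈ -11.477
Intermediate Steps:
c(J, j) = 0
B(Q) = -Q/16 (B(Q) = (2*Q)/(-32) = (2*Q)*(-1/32) = -Q/16)
746/O(-65) + B(c(-7, -7))/332 = 746/(-65) - 1/16*0/332 = 746*(-1/65) + 0*(1/332) = -746/65 + 0 = -746/65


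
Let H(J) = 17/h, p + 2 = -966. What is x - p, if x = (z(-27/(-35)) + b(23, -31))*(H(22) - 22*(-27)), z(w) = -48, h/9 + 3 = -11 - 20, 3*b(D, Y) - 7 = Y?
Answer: -290636/9 ≈ -32293.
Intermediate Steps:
p = -968 (p = -2 - 966 = -968)
b(D, Y) = 7/3 + Y/3
h = -306 (h = -27 + 9*(-11 - 20) = -27 + 9*(-31) = -27 - 279 = -306)
H(J) = -1/18 (H(J) = 17/(-306) = 17*(-1/306) = -1/18)
x = -299348/9 (x = (-48 + (7/3 + (⅓)*(-31)))*(-1/18 - 22*(-27)) = (-48 + (7/3 - 31/3))*(-1/18 + 594) = (-48 - 8)*(10691/18) = -56*10691/18 = -299348/9 ≈ -33261.)
x - p = -299348/9 - 1*(-968) = -299348/9 + 968 = -290636/9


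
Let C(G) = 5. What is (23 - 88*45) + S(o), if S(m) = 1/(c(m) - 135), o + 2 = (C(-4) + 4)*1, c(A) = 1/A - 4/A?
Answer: -3732283/948 ≈ -3937.0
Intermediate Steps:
c(A) = -3/A (c(A) = 1/A - 4/A = -3/A)
o = 7 (o = -2 + (5 + 4)*1 = -2 + 9*1 = -2 + 9 = 7)
S(m) = 1/(-135 - 3/m) (S(m) = 1/(-3/m - 135) = 1/(-135 - 3/m))
(23 - 88*45) + S(o) = (23 - 88*45) - 1*7/(3 + 135*7) = (23 - 3960) - 1*7/(3 + 945) = -3937 - 1*7/948 = -3937 - 1*7*1/948 = -3937 - 7/948 = -3732283/948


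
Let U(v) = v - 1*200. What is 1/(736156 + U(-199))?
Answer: 1/735757 ≈ 1.3591e-6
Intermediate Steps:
U(v) = -200 + v (U(v) = v - 200 = -200 + v)
1/(736156 + U(-199)) = 1/(736156 + (-200 - 199)) = 1/(736156 - 399) = 1/735757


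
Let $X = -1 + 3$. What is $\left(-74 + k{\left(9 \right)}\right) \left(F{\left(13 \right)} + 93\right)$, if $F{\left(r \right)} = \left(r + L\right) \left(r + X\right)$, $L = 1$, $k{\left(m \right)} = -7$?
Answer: $-24543$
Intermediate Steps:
$X = 2$
$F{\left(r \right)} = \left(1 + r\right) \left(2 + r\right)$ ($F{\left(r \right)} = \left(r + 1\right) \left(r + 2\right) = \left(1 + r\right) \left(2 + r\right)$)
$\left(-74 + k{\left(9 \right)}\right) \left(F{\left(13 \right)} + 93\right) = \left(-74 - 7\right) \left(\left(2 + 13^{2} + 3 \cdot 13\right) + 93\right) = - 81 \left(\left(2 + 169 + 39\right) + 93\right) = - 81 \left(210 + 93\right) = \left(-81\right) 303 = -24543$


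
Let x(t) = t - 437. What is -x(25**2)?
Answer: -188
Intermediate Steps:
x(t) = -437 + t
-x(25**2) = -(-437 + 25**2) = -(-437 + 625) = -1*188 = -188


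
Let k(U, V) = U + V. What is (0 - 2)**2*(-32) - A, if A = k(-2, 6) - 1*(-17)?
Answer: -149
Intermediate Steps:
A = 21 (A = (-2 + 6) - 1*(-17) = 4 + 17 = 21)
(0 - 2)**2*(-32) - A = (0 - 2)**2*(-32) - 1*21 = (-2)**2*(-32) - 21 = 4*(-32) - 21 = -128 - 21 = -149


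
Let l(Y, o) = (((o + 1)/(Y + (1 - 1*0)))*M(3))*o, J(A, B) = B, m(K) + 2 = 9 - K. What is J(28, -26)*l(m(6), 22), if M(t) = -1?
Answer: 6578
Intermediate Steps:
m(K) = 7 - K (m(K) = -2 + (9 - K) = 7 - K)
l(Y, o) = -o*(1 + o)/(1 + Y) (l(Y, o) = (((o + 1)/(Y + (1 - 1*0)))*(-1))*o = (((1 + o)/(Y + (1 + 0)))*(-1))*o = (((1 + o)/(Y + 1))*(-1))*o = (((1 + o)/(1 + Y))*(-1))*o = (-(1 + o)/(1 + Y))*o = -o*(1 + o)/(1 + Y))
J(28, -26)*l(m(6), 22) = -(-26)*22*(1 + 22)/(1 + (7 - 1*6)) = -(-26)*22*23/(1 + (7 - 6)) = -(-26)*22*23/(1 + 1) = -(-26)*22*23/2 = -26*(-253) = 6578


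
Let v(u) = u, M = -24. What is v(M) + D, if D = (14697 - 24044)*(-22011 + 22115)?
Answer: -972112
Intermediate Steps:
D = -972088 (D = -9347*104 = -972088)
v(M) + D = -24 - 972088 = -972112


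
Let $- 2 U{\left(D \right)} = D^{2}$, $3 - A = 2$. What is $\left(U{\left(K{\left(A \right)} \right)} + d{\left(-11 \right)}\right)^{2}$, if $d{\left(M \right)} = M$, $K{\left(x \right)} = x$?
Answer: $\frac{529}{4} \approx 132.25$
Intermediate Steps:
$A = 1$ ($A = 3 - 2 = 1$)
$U{\left(D \right)} = - \frac{D^{2}}{2}$
$\left(U{\left(K{\left(A \right)} \right)} + d{\left(-11 \right)}\right)^{2} = \left(- \frac{1^{2}}{2} - 11\right)^{2} = \left(\left(- \frac{1}{2}\right) 1 - 11\right)^{2} = \left(- \frac{1}{2} - 11\right)^{2} = \left(- \frac{23}{2}\right)^{2} = \frac{529}{4}$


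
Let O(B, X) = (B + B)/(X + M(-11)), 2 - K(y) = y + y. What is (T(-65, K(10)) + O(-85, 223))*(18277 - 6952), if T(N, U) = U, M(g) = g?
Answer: -22570725/106 ≈ -2.1293e+5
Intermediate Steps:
K(y) = 2 - 2*y (K(y) = 2 - (y + y) = 2 - 2*y)
O(B, X) = 2*B/(-11 + X) (O(B, X) = (B + B)/(X - 11) = (2*B)/(-11 + X) = 2*B/(-11 + X))
(T(-65, K(10)) + O(-85, 223))*(18277 - 6952) = ((2 - 2*10) + 2*(-85)/(-11 + 223))*(18277 - 6952) = ((2 - 20) + 2*(-85)/212)*11325 = (-18 + 2*(-85)*(1/212))*11325 = (-18 - 85/106)*11325 = -1993/106*11325 = -22570725/106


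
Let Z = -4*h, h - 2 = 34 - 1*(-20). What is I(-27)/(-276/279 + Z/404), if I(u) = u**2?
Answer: -6847497/14500 ≈ -472.24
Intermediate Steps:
h = 56 (h = 2 + (34 - 1*(-20)) = 2 + (34 + 20) = 2 + 54 = 56)
Z = -224 (Z = -4*56 = -224)
I(-27)/(-276/279 + Z/404) = (-27)**2/(-276/279 - 224/404) = 729/(-276*1/279 - 224*1/404) = 729/(-92/93 - 56/101) = 729/(-14500/9393) = 729*(-9393/14500) = -6847497/14500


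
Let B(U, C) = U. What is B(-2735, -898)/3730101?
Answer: -2735/3730101 ≈ -0.00073322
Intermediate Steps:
B(-2735, -898)/3730101 = -2735/3730101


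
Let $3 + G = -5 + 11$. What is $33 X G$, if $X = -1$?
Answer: $-99$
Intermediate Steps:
$G = 3$ ($G = -3 + \left(-5 + 11\right) = -3 + 6 = 3$)
$33 X G = 33 \left(-1\right) 3 = \left(-33\right) 3 = -99$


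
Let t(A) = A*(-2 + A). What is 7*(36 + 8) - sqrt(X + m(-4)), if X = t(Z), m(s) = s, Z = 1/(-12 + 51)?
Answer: 308 - I*sqrt(6161)/39 ≈ 308.0 - 2.0126*I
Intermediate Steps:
Z = 1/39 ≈ 0.025641
X = -77/1521 (X = (-2 + 1/39)/39 = (1/39)*(-77/39) = -77/1521 ≈ -0.050625)
7*(36 + 8) - sqrt(X + m(-4)) = 7*(36 + 8) - sqrt(-77/1521 - 4) = 7*44 - sqrt(-6161/1521) = 308 - I*sqrt(6161)/39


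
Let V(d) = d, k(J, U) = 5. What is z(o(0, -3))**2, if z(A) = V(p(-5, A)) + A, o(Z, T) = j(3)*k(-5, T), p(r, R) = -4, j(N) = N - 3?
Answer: 16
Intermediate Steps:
j(N) = -3 + N
o(Z, T) = 0 (o(Z, T) = (-3 + 3)*5 = 0*5 = 0)
z(A) = -4 + A
z(o(0, -3))**2 = (-4 + 0)**2 = (-4)**2 = 16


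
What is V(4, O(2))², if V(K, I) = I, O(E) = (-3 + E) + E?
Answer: 1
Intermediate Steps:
O(E) = -3 + 2*E
V(4, O(2))² = (-3 + 2*2)² = (-3 + 4)² = 1² = 1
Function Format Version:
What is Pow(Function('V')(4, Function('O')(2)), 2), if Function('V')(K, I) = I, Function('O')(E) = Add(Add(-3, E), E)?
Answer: 1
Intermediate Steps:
Function('O')(E) = Add(-3, Mul(2, E))
Pow(Function('V')(4, Function('O')(2)), 2) = Pow(Add(-3, Mul(2, 2)), 2) = Pow(Add(-3, 4), 2) = Pow(1, 2) = 1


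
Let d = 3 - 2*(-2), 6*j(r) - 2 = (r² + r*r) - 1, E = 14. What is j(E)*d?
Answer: 917/2 ≈ 458.50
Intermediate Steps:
j(r) = ⅙ + r²/3 (j(r) = ⅓ + ((r² + r*r) - 1)/6 = ⅓ + ((r² + r²) - 1)/6 = ⅓ + (2*r² - 1)/6 = ⅓ + (-1 + 2*r²)/6 = ⅓ + (-⅙ + r²/3) = ⅙ + r²/3)
d = 7 (d = 3 + 4 = 7)
j(E)*d = (⅙ + (⅓)*14²)*7 = (⅙ + (⅓)*196)*7 = (⅙ + 196/3)*7 = (131/2)*7 = 917/2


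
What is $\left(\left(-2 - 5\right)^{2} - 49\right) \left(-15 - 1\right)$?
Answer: $0$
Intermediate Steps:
$\left(\left(-2 - 5\right)^{2} - 49\right) \left(-15 - 1\right) = \left(\left(-7\right)^{2} - 49\right) \left(-16\right) = \left(49 - 49\right) \left(-16\right) = 0 \left(-16\right) = 0$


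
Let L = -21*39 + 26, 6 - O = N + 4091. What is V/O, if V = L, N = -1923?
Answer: 793/2162 ≈ 0.36679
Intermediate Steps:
O = -2162 (O = 6 - (-1923 + 4091) = 6 - 1*2168 = 6 - 2168 = -2162)
L = -793 (L = -819 + 26 = -793)
V = -793
V/O = -793/(-2162) = -793*(-1/2162) = 793/2162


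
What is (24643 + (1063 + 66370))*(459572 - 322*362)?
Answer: 31582804608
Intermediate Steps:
(24643 + (1063 + 66370))*(459572 - 322*362) = (24643 + 67433)*(459572 - 116564) = 92076*343008 = 31582804608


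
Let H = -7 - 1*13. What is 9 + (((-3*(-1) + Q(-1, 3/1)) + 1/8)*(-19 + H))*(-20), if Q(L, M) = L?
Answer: 3333/2 ≈ 1666.5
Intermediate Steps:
H = -20 (H = -7 - 13 = -20)
9 + (((-3*(-1) + Q(-1, 3/1)) + 1/8)*(-19 + H))*(-20) = 9 + (((-3*(-1) - 1) + 1/8)*(-19 - 20))*(-20) = 9 + (((3 - 1) + 1*(1/8))*(-39))*(-20) = 9 + ((2 + 1/8)*(-39))*(-20) = 9 + ((17/8)*(-39))*(-20) = 9 - 663/8*(-20) = 9 + 3315/2 = 3333/2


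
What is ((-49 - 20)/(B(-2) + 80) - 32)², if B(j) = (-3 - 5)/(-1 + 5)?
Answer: 731025/676 ≈ 1081.4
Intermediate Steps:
B(j) = -2 (B(j) = -8/4 = -8*¼ = -2)
((-49 - 20)/(B(-2) + 80) - 32)² = ((-49 - 20)/(-2 + 80) - 32)² = (-69/78 - 32)² = (-69*1/78 - 32)² = (-23/26 - 32)² = (-855/26)² = 731025/676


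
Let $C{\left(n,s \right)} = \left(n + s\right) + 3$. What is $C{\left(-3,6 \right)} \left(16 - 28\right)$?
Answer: $-72$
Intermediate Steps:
$C{\left(n,s \right)} = 3 + n + s$
$C{\left(-3,6 \right)} \left(16 - 28\right) = \left(3 - 3 + 6\right) \left(16 - 28\right) = 6 \left(-12\right) = -72$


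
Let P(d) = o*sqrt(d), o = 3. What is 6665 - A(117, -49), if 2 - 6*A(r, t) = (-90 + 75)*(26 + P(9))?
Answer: 39463/6 ≈ 6577.2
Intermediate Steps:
P(d) = 3*sqrt(d)
A(r, t) = 527/6 (A(r, t) = 1/3 - (-90 + 75)*(26 + 3*sqrt(9))/6 = 1/3 - (-5)*(26 + 3*3)/2 = 1/3 - (-5)*(26 + 9)/2 = 1/3 - (-5)*35/2 = 1/3 - 1/6*(-525) = 1/3 + 175/2 = 527/6)
6665 - A(117, -49) = 6665 - 1*527/6 = 6665 - 527/6 = 39463/6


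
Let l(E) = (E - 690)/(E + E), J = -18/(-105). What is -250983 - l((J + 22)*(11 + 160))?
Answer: -11101498147/44232 ≈ -2.5098e+5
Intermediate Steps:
J = 6/35 (J = -18*(-1/105) = 6/35 ≈ 0.17143)
l(E) = (-690 + E)/(2*E) (l(E) = (-690 + E)/((2*E)) = (-690 + E)*(1/(2*E)) = (-690 + E)/(2*E))
-250983 - l((J + 22)*(11 + 160)) = -250983 - (-690 + (6/35 + 22)*(11 + 160))/(2*((6/35 + 22)*(11 + 160))) = -250983 - (-690 + (776/35)*171)/(2*((776/35)*171)) = -250983 - (-690 + 132696/35)/(2*132696/35) = -250983 - 35*108546/(2*132696*35) = -250983 - 1*18091/44232 = -250983 - 18091/44232 = -11101498147/44232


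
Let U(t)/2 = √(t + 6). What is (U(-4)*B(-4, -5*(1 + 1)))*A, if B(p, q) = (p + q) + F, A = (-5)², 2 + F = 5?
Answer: -550*√2 ≈ -777.82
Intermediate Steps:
F = 3 (F = -2 + 5 = 3)
A = 25
U(t) = 2*√(6 + t) (U(t) = 2*√(t + 6) = 2*√(6 + t))
B(p, q) = 3 + p + q (B(p, q) = (p + q) + 3 = 3 + p + q)
(U(-4)*B(-4, -5*(1 + 1)))*A = ((2*√(6 - 4))*(3 - 4 - 5*(1 + 1)))*25 = ((2*√2)*(3 - 4 - 5*2))*25 = ((2*√2)*(3 - 4 - 10))*25 = ((2*√2)*(-11))*25 = -22*√2*25 = -550*√2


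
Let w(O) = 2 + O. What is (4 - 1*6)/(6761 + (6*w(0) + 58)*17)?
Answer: -2/7951 ≈ -0.00025154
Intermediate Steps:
(4 - 1*6)/(6761 + (6*w(0) + 58)*17) = (4 - 1*6)/(6761 + (6*(2 + 0) + 58)*17) = (4 - 6)/(6761 + (6*2 + 58)*17) = -2/(6761 + (12 + 58)*17) = -2/(6761 + 70*17) = -2/(6761 + 1190) = -2/7951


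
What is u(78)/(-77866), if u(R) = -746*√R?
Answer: 373*√78/38933 ≈ 0.084613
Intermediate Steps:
u(78)/(-77866) = -746*√78/(-77866) = -746*√78*(-1/77866) = 373*√78/38933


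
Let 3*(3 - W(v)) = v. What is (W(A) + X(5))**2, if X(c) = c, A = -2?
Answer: 676/9 ≈ 75.111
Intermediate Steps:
W(v) = 3 - v/3
(W(A) + X(5))**2 = ((3 - 1/3*(-2)) + 5)**2 = ((3 + 2/3) + 5)**2 = (11/3 + 5)**2 = (26/3)**2 = 676/9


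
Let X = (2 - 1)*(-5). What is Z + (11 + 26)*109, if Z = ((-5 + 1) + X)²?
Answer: 4114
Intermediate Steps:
X = -5 (X = 1*(-5) = -5)
Z = 81 (Z = ((-5 + 1) - 5)² = (-4 - 5)² = (-9)² = 81)
Z + (11 + 26)*109 = 81 + (11 + 26)*109 = 81 + 37*109 = 81 + 4033 = 4114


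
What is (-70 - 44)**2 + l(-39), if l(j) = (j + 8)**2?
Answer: 13957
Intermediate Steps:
l(j) = (8 + j)**2
(-70 - 44)**2 + l(-39) = (-70 - 44)**2 + (8 - 39)**2 = (-114)**2 + (-31)**2 = 12996 + 961 = 13957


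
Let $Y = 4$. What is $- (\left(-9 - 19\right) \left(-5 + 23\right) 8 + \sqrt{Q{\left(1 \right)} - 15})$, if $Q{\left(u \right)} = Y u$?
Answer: $4032 - i \sqrt{11} \approx 4032.0 - 3.3166 i$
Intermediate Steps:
$Q{\left(u \right)} = 4 u$
$- (\left(-9 - 19\right) \left(-5 + 23\right) 8 + \sqrt{Q{\left(1 \right)} - 15}) = - (\left(-9 - 19\right) \left(-5 + 23\right) 8 + \sqrt{4 \cdot 1 - 15}) = - (\left(-28\right) 18 \cdot 8 + \sqrt{4 - 15}) = - (\left(-504\right) 8 + \sqrt{-11}) = - (-4032 + i \sqrt{11}) = 4032 - i \sqrt{11}$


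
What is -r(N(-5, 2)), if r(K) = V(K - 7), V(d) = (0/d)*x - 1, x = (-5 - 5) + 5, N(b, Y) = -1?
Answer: 1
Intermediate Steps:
x = -5 (x = -10 + 5 = -5)
V(d) = -1 (V(d) = (0/d)*(-5) - 1 = 0*(-5) - 1 = 0 - 1 = -1)
r(K) = -1
-r(N(-5, 2)) = -1*(-1) = 1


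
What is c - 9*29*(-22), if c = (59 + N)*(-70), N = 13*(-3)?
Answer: 4342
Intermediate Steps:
N = -39
c = -1400 (c = (59 - 39)*(-70) = 20*(-70) = -1400)
c - 9*29*(-22) = -1400 - 9*29*(-22) = -1400 - 261*(-22) = -1400 + 5742 = 4342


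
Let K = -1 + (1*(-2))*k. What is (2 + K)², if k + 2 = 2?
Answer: 1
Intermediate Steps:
k = 0 (k = -2 + 2 = 0)
K = -1 (K = -1 + (1*(-2))*0 = -1 - 2*0 = -1 + 0 = -1)
(2 + K)² = (2 - 1)² = 1² = 1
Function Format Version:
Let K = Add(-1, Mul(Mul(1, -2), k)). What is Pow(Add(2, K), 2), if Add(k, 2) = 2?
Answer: 1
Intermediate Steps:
k = 0 (k = Add(-2, 2) = 0)
K = -1 (K = Add(-1, Mul(Mul(1, -2), 0)) = Add(-1, Mul(-2, 0)) = Add(-1, 0) = -1)
Pow(Add(2, K), 2) = Pow(Add(2, -1), 2) = Pow(1, 2) = 1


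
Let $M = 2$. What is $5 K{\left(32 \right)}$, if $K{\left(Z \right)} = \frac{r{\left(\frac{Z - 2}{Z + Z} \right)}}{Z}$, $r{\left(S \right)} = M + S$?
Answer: $\frac{395}{1024} \approx 0.38574$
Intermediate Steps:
$r{\left(S \right)} = 2 + S$
$K{\left(Z \right)} = \frac{2 + \frac{-2 + Z}{2 Z}}{Z}$ ($K{\left(Z \right)} = \frac{2 + \frac{Z - 2}{Z + Z}}{Z} = \frac{2 + \frac{-2 + Z}{2 Z}}{Z}$)
$5 K{\left(32 \right)} = 5 \frac{-2 + 5 \cdot 32}{2 \cdot 1024} = 5 \cdot \frac{1}{2} \cdot \frac{1}{1024} \left(-2 + 160\right) = 5 \cdot \frac{1}{2} \cdot \frac{1}{1024} \cdot 158 = 5 \cdot \frac{79}{1024} = \frac{395}{1024}$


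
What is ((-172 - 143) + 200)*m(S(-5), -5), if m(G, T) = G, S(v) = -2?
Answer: 230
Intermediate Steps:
((-172 - 143) + 200)*m(S(-5), -5) = ((-172 - 143) + 200)*(-2) = (-315 + 200)*(-2) = -115*(-2) = 230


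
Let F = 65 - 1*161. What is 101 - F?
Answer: 197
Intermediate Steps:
F = -96 (F = 65 - 161 = -96)
101 - F = 101 - 1*(-96) = 101 + 96 = 197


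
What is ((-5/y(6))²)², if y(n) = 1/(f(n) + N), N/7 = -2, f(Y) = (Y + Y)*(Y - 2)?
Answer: 835210000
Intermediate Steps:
f(Y) = 2*Y*(-2 + Y) (f(Y) = (2*Y)*(-2 + Y) = 2*Y*(-2 + Y))
N = -14 (N = 7*(-2) = -14)
y(n) = 1/(-14 + 2*n*(-2 + n)) (y(n) = 1/(2*n*(-2 + n) - 14) = 1/(-14 + 2*n*(-2 + n)))
((-5/y(6))²)² = ((-(-70 + 60*(-2 + 6)))²)² = ((-5/(1/(2*(-7 + 6*4))))²)² = ((-5/(1/(2*(-7 + 24))))²)² = ((-5/((½)/17))²)² = ((-5/((½)*(1/17)))²)² = ((-5/1/34)²)² = ((-5*34)²)² = ((-170)²)² = 28900² = 835210000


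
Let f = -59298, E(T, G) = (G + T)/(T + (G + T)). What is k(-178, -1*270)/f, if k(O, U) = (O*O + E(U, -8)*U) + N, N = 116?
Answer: -1445945/2707942 ≈ -0.53396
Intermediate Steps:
E(T, G) = (G + T)/(G + 2*T)
k(O, U) = 116 + O² + U*(-8 + U)/(-8 + 2*U) (k(O, U) = (O*O + ((-8 + U)/(-8 + 2*U))*U) + 116 = (O² + U*(-8 + U)/(-8 + 2*U)) + 116 = 116 + O² + U*(-8 + U)/(-8 + 2*U))
k(-178, -1*270)/f = (((-4 - 1*270)*(116 + (-178)²) + (-1*270)*(-8 - 1*270)/2)/(-4 - 1*270))/(-59298) = (((-4 - 270)*(116 + 31684) + (½)*(-270)*(-8 - 270))/(-4 - 270))*(-1/59298) = ((-274*31800 + (½)*(-270)*(-278))/(-274))*(-1/59298) = -(-8713200 + 37530)/274*(-1/59298) = -1/274*(-8675670)*(-1/59298) = (4337835/137)*(-1/59298) = -1445945/2707942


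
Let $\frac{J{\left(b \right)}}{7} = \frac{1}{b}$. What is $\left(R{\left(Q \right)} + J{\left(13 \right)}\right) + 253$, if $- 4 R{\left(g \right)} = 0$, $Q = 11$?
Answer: $\frac{3296}{13} \approx 253.54$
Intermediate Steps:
$R{\left(g \right)} = 0$ ($R{\left(g \right)} = \left(- \frac{1}{4}\right) 0 = 0$)
$J{\left(b \right)} = \frac{7}{b}$
$\left(R{\left(Q \right)} + J{\left(13 \right)}\right) + 253 = \left(0 + \frac{7}{13}\right) + 253 = \frac{7}{13} + 253 = \frac{3296}{13}$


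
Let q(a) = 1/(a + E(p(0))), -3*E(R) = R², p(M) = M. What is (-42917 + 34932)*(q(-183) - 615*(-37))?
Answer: -33250849540/183 ≈ -1.8170e+8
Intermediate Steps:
E(R) = -R²/3
q(a) = 1/a (q(a) = 1/(a - ⅓*0²) = 1/(a - ⅓*0) = 1/(a + 0) = 1/a)
(-42917 + 34932)*(q(-183) - 615*(-37)) = (-42917 + 34932)*(1/(-183) - 615*(-37)) = -7985*(-1/183 + 22755) = -7985*4164164/183 = -33250849540/183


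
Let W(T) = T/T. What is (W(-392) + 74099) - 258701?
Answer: -184601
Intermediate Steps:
W(T) = 1
(W(-392) + 74099) - 258701 = (1 + 74099) - 258701 = 74100 - 258701 = -184601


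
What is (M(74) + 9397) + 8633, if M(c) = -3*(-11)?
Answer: 18063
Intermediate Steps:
M(c) = 33
(M(74) + 9397) + 8633 = (33 + 9397) + 8633 = 9430 + 8633 = 18063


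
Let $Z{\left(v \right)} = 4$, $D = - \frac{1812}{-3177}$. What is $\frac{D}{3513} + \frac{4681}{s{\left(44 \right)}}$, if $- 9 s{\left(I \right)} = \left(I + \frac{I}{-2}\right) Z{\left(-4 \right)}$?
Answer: $- \frac{156731075291}{327383496} \approx -478.74$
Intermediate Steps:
$D = \frac{604}{1059}$ ($D = \left(-1812\right) \left(- \frac{1}{3177}\right) = \frac{604}{1059} \approx 0.57035$)
$s{\left(I \right)} = - \frac{2 I}{9}$ ($s{\left(I \right)} = - \frac{\left(I + \frac{I}{-2}\right) 4}{9} = - \frac{\left(I + I \left(- \frac{1}{2}\right)\right) 4}{9} = - \frac{\left(I - \frac{I}{2}\right) 4}{9} = - \frac{\frac{I}{2} \cdot 4}{9} = - \frac{2 I}{9}$)
$\frac{D}{3513} + \frac{4681}{s{\left(44 \right)}} = \frac{604}{1059 \cdot 3513} + \frac{4681}{\left(- \frac{2}{9}\right) 44} = \frac{604}{1059} \cdot \frac{1}{3513} + \frac{4681}{- \frac{88}{9}} = \frac{604}{3720267} + 4681 \left(- \frac{9}{88}\right) = \frac{604}{3720267} - \frac{42129}{88} = - \frac{156731075291}{327383496}$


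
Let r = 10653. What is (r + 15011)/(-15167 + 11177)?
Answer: -12832/1995 ≈ -6.4321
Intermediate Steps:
(r + 15011)/(-15167 + 11177) = (10653 + 15011)/(-15167 + 11177) = 25664/(-3990) = 25664*(-1/3990) = -12832/1995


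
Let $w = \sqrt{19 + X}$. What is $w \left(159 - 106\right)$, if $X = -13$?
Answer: $53 \sqrt{6} \approx 129.82$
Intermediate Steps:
$w = \sqrt{6}$ ($w = \sqrt{19 - 13} = \sqrt{6} \approx 2.4495$)
$w \left(159 - 106\right) = \sqrt{6} \left(159 - 106\right) = \sqrt{6} \cdot 53 = 53 \sqrt{6}$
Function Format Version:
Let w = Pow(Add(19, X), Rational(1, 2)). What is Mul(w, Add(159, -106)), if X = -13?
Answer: Mul(53, Pow(6, Rational(1, 2))) ≈ 129.82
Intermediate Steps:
w = Pow(6, Rational(1, 2)) (w = Pow(Add(19, -13), Rational(1, 2)) = Pow(6, Rational(1, 2)) ≈ 2.4495)
Mul(w, Add(159, -106)) = Mul(Pow(6, Rational(1, 2)), Add(159, -106)) = Mul(Pow(6, Rational(1, 2)), 53) = Mul(53, Pow(6, Rational(1, 2)))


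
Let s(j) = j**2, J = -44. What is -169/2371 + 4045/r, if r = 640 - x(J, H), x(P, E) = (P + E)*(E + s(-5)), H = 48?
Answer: 9531883/825108 ≈ 11.552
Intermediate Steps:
x(P, E) = (25 + E)*(E + P) (x(P, E) = (P + E)*(E + (-5)**2) = (E + P)*(E + 25) = (E + P)*(25 + E) = (25 + E)*(E + P))
r = 348 (r = 640 - (48**2 + 25*48 + 25*(-44) + 48*(-44)) = 640 - (2304 + 1200 - 1100 - 2112) = 640 - 1*292 = 640 - 292 = 348)
-169/2371 + 4045/r = -169/2371 + 4045/348 = 9531883/825108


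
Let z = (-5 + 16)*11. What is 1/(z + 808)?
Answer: 1/929 ≈ 0.0010764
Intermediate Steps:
z = 121 (z = 11*11 = 121)
1/(z + 808) = 1/(121 + 808) = 1/929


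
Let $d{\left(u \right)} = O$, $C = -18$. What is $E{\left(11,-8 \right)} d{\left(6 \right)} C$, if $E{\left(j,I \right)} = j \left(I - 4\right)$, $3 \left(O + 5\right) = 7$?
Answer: $-6336$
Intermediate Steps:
$O = - \frac{8}{3}$ ($O = -5 + \frac{1}{3} \cdot 7 = -5 + \frac{7}{3} = - \frac{8}{3} \approx -2.6667$)
$E{\left(j,I \right)} = j \left(-4 + I\right)$
$d{\left(u \right)} = - \frac{8}{3}$
$E{\left(11,-8 \right)} d{\left(6 \right)} C = 11 \left(-4 - 8\right) \left(- \frac{8}{3}\right) \left(-18\right) = 11 \left(-12\right) \left(- \frac{8}{3}\right) \left(-18\right) = \left(-132\right) \left(- \frac{8}{3}\right) \left(-18\right) = 352 \left(-18\right) = -6336$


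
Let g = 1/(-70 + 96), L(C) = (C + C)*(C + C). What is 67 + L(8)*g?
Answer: 999/13 ≈ 76.846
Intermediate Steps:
L(C) = 4*C**2 (L(C) = (2*C)*(2*C) = 4*C**2)
g = 1/26 ≈ 0.038462
67 + L(8)*g = 67 + (4*8**2)*(1/26) = 67 + (4*64)*(1/26) = 67 + 256*(1/26) = 67 + 128/13 = 999/13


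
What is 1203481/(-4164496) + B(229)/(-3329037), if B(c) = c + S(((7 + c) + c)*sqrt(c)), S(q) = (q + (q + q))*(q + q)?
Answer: -1241250621249781/13863761270352 ≈ -89.532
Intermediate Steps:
S(q) = 6*q**2 (S(q) = (q + 2*q)*(2*q) = (3*q)*(2*q) = 6*q**2)
B(c) = c + 6*c*(7 + 2*c)**2 (B(c) = c + 6*(((7 + c) + c)*sqrt(c))**2 = c + 6*((7 + 2*c)*sqrt(c))**2 = c + 6*(sqrt(c)*(7 + 2*c))**2 = c + 6*(c*(7 + 2*c)**2) = c + 6*c*(7 + 2*c)**2)
1203481/(-4164496) + B(229)/(-3329037) = 1203481/(-4164496) + (229*(1 + 6*(7 + 2*229)**2))/(-3329037) = 1203481*(-1/4164496) + (229*(1 + 6*(7 + 458)**2))*(-1/3329037) = -1203481/4164496 + (229*(1 + 6*465**2))*(-1/3329037) = -1203481/4164496 + (229*(1 + 6*216225))*(-1/3329037) = -1203481/4164496 + (229*(1 + 1297350))*(-1/3329037) = -1203481/4164496 + (229*1297351)*(-1/3329037) = -1203481/4164496 + 297093379*(-1/3329037) = -1203481/4164496 - 297093379/3329037 = -1241250621249781/13863761270352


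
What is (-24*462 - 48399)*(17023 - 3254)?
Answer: -819076503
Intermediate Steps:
(-24*462 - 48399)*(17023 - 3254) = (-11088 - 48399)*13769 = -59487*13769 = -819076503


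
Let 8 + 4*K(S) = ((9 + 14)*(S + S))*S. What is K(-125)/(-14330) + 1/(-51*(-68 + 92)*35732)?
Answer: -3929359646197/313368210720 ≈ -12.539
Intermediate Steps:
K(S) = -2 + 23*S**2/2 (K(S) = -2 + (((9 + 14)*(S + S))*S)/4 = -2 + ((23*(2*S))*S)/4 = -2 + ((46*S)*S)/4 = -2 + (46*S**2)/4 = -2 + 23*S**2/2)
K(-125)/(-14330) + 1/(-51*(-68 + 92)*35732) = (-2 + (23/2)*(-125)**2)/(-14330) + 1/(-51*(-68 + 92)*35732) = (-2 + (23/2)*15625)*(-1/14330) + (1/35732)/(-51*24) = (-2 + 359375/2)*(-1/14330) + (1/35732)/(-1224) = (359371/2)*(-1/14330) - 1/1224*1/35732 = -359371/28660 - 1/43735968 = -3929359646197/313368210720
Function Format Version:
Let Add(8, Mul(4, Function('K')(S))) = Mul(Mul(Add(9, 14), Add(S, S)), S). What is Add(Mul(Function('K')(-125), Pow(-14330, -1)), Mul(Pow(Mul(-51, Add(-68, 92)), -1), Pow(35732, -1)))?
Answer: Rational(-3929359646197, 313368210720) ≈ -12.539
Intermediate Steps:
Function('K')(S) = Add(-2, Mul(Rational(23, 2), Pow(S, 2))) (Function('K')(S) = Add(-2, Mul(Rational(1, 4), Mul(Mul(Add(9, 14), Add(S, S)), S))) = Add(-2, Mul(Rational(1, 4), Mul(Mul(23, Mul(2, S)), S))) = Add(-2, Mul(Rational(1, 4), Mul(Mul(46, S), S))) = Add(-2, Mul(Rational(1, 4), Mul(46, Pow(S, 2)))) = Add(-2, Mul(Rational(23, 2), Pow(S, 2))))
Add(Mul(Function('K')(-125), Pow(-14330, -1)), Mul(Pow(Mul(-51, Add(-68, 92)), -1), Pow(35732, -1))) = Add(Mul(Add(-2, Mul(Rational(23, 2), Pow(-125, 2))), Pow(-14330, -1)), Mul(Pow(Mul(-51, Add(-68, 92)), -1), Pow(35732, -1))) = Add(Mul(Add(-2, Mul(Rational(23, 2), 15625)), Rational(-1, 14330)), Mul(Pow(Mul(-51, 24), -1), Rational(1, 35732))) = Add(Mul(Add(-2, Rational(359375, 2)), Rational(-1, 14330)), Mul(Pow(-1224, -1), Rational(1, 35732))) = Add(Mul(Rational(359371, 2), Rational(-1, 14330)), Mul(Rational(-1, 1224), Rational(1, 35732))) = Add(Rational(-359371, 28660), Rational(-1, 43735968)) = Rational(-3929359646197, 313368210720)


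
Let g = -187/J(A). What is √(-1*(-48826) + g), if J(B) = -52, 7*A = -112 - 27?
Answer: √33008807/26 ≈ 220.97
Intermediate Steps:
A = -139/7 (A = (-112 - 27)/7 = (⅐)*(-139) = -139/7 ≈ -19.857)
g = 187/52 (g = -187/(-52) = -187*(-1/52) = 187/52 ≈ 3.5962)
√(-1*(-48826) + g) = √(-1*(-48826) + 187/52) = √(48826 + 187/52) = √(2539139/52) = √33008807/26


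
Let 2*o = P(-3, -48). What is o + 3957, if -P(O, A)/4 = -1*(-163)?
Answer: 3631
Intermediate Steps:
P(O, A) = -652 (P(O, A) = -(-4)*(-163) = -4*163 = -652)
o = -326 (o = (1/2)*(-652) = -326)
o + 3957 = -326 + 3957 = 3631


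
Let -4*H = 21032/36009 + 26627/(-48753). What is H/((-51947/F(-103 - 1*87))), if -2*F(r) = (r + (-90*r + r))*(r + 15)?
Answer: 128808737750/482515282671 ≈ 0.26695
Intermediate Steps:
F(r) = 44*r*(15 + r) (F(r) = -(r + (-90*r + r))*(r + 15)/2 = -(r - 89*r)*(15 + r)/2 = -(-88*r)*(15 + r)/2 = -(-44)*r*(15 + r) = 44*r*(15 + r))
H = -2465239/260081004 (H = -(21032/36009 + 26627/(-48753))/4 = -(21032*(1/36009) + 26627*(-1/48753))/4 = -(21032/36009 - 26627/48753)/4 = -¼*2465239/65020251 = -2465239/260081004 ≈ -0.0094787)
H/((-51947/F(-103 - 1*87))) = -2465239*(-44*(-103 - 1*87)*(15 + (-103 - 1*87))/51947)/260081004 = -2465239*(-44*(-103 - 87)*(15 + (-103 - 87))/51947)/260081004 = -2465239/(260081004*((-51947*(-1/(8360*(15 - 190)))))) = -2465239/(260081004*((-51947/(44*(-190)*(-175))))) = -2465239/(260081004*((-51947/1463000))) = -2465239/(260081004*((-51947*1/1463000))) = -2465239/(260081004*(-7421/209000)) = -2465239/260081004*(-209000/7421) = 128808737750/482515282671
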